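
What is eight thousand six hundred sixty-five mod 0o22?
Convert eight thousand six hundred sixty-five (English words) → 8×1000 + 6×100 + 65 = 8665 (decimal)
Convert 0o22 (octal) → 2×8 + 2 = 18 (decimal)
Compute 8665 mod 18 = 7
7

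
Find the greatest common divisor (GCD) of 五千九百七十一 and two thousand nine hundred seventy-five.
Convert 五千九百七十一 (Chinese numeral) → 5×1000 + 9×100 + 7×10 + 1 = 5971 (decimal)
Convert two thousand nine hundred seventy-five (English words) → 2×1000 + 9×100 + 75 = 2975 (decimal)
Compute gcd(5971, 2975) = 7
7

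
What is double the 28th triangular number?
The 28th triangular number = 28×29/2 = 406
Compute 406 × 2 = 812
812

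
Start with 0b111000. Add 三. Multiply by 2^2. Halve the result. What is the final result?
Convert 0b111000 (binary) → 32 + 16 + 8 = 56 (decimal)
Start: 56
Convert 三 (Chinese numeral) → 3 (decimal)
56 + 3 = 59
Convert 2^2 (power) → 4 (decimal)
59 × 4 = 236
236 ÷ 2 = 118
118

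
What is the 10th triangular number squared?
The 10th triangular number = 10×11/2 = 55
Compute 55² = 55 × 55 = 3025
3025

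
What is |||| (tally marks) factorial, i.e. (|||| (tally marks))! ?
Convert |||| (tally marks) → 4 (decimal)
Compute 4! = 24
24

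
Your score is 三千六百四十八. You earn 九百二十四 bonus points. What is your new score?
Convert 三千六百四十八 (Chinese numeral) → 3×1000 + 6×100 + 4×10 + 8 = 3648 (decimal)
Convert 九百二十四 (Chinese numeral) → 9×100 + 2×10 + 4 = 924 (decimal)
Compute 3648 + 924 = 4572
4572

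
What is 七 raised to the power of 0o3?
Convert 七 (Chinese numeral) → 7 (decimal)
Convert 0o3 (octal) → 3 (decimal)
Compute 7 ^ 3 = 343
343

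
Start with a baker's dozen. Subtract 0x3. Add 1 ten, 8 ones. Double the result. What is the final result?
Convert a baker's dozen (colloquial) → 13 (decimal)
Start: 13
Convert 0x3 (hexadecimal) → 3 (decimal)
13 - 3 = 10
Convert 1 ten, 8 ones (place-value notation) → 1×10 + 8 = 18 (decimal)
10 + 18 = 28
28 × 2 = 56
56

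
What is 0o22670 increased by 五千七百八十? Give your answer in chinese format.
Convert 0o22670 (octal) → 2×4096 + 2×512 + 6×64 + 7×8 = 9656 (decimal)
Convert 五千七百八十 (Chinese numeral) → 5×1000 + 7×100 + 8×10 = 5780 (decimal)
Compute 9656 + 5780 = 15436
Convert 15436 (decimal) → 15436 = 1×10000 + 5×1000 + 4×100 + 3×10 + 6 → 一万五千四百三十六 (Chinese numeral)
一万五千四百三十六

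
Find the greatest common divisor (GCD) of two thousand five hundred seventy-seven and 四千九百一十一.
Convert two thousand five hundred seventy-seven (English words) → 2×1000 + 5×100 + 77 = 2577 (decimal)
Convert 四千九百一十一 (Chinese numeral) → 4×1000 + 9×100 + 1×10 + 1 = 4911 (decimal)
Compute gcd(2577, 4911) = 3
3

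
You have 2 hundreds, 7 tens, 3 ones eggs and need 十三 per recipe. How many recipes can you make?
Convert 2 hundreds, 7 tens, 3 ones (place-value notation) → 2×100 + 7×10 + 3 = 273 (decimal)
Convert 十三 (Chinese numeral) → 1×10 + 3 = 13 (decimal)
Compute 273 ÷ 13 = 21
21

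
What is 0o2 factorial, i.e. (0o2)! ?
Convert 0o2 (octal) → 2 (decimal)
Compute 2! = 2
2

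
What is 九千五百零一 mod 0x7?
Convert 九千五百零一 (Chinese numeral) → 9×1000 + 5×100 + 1 = 9501 (decimal)
Convert 0x7 (hexadecimal) → 7 (decimal)
Compute 9501 mod 7 = 2
2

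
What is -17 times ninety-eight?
Convert ninety-eight (English words) → 98 (decimal)
Compute -17 × 98 = -1666
-1666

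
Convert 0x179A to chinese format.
Convert 0x179A (hexadecimal) → 1×4096 + 7×256 + 9×16 + 10 = 6042 (decimal)
Convert 6042 (decimal) → 6042 = 6×1000 + 4×10 + 2 → 六千零四十二 (Chinese numeral)
六千零四十二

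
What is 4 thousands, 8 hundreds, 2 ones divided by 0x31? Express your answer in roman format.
Convert 4 thousands, 8 hundreds, 2 ones (place-value notation) → 4×1000 + 8×100 + 2 = 4802 (decimal)
Convert 0x31 (hexadecimal) → 3×16 + 1 = 49 (decimal)
Compute 4802 ÷ 49 = 98
Convert 98 (decimal) → 98 = 90 + 5 + 1 + 1 + 1 → XCVIII (Roman numeral)
XCVIII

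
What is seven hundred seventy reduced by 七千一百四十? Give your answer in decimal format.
Convert seven hundred seventy (English words) → 7×100 + 70 = 770 (decimal)
Convert 七千一百四十 (Chinese numeral) → 7×1000 + 1×100 + 4×10 = 7140 (decimal)
Compute 770 - 7140 = -6370
-6370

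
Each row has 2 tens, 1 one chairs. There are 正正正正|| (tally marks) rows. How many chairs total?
Convert 2 tens, 1 one (place-value notation) → 2×10 + 1 = 21 (decimal)
Convert 正正正正|| (tally marks) → 5 + 5 + 5 + 5 + 2 = 22 (decimal)
Compute 21 × 22 = 462
462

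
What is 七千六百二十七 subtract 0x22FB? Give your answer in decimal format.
Convert 七千六百二十七 (Chinese numeral) → 7×1000 + 6×100 + 2×10 + 7 = 7627 (decimal)
Convert 0x22FB (hexadecimal) → 2×4096 + 2×256 + 15×16 + 11 = 8955 (decimal)
Compute 7627 - 8955 = -1328
-1328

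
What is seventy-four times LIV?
Convert seventy-four (English words) → 74 (decimal)
Convert LIV (Roman numeral) → 50 + 4 = 54 (decimal)
Compute 74 × 54 = 3996
3996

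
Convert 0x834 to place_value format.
Convert 0x834 (hexadecimal) → 8×256 + 3×16 + 4 = 2100 (decimal)
Convert 2100 (decimal) → 2100 = 2×1000 + 1×100 → 2 thousands, 1 hundred (place-value notation)
2 thousands, 1 hundred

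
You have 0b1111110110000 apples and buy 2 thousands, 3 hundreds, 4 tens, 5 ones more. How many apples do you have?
Convert 0b1111110110000 (binary) → 4096 + 2048 + 1024 + 512 + 256 + 128 + 32 + 16 = 8112 (decimal)
Convert 2 thousands, 3 hundreds, 4 tens, 5 ones (place-value notation) → 2×1000 + 3×100 + 4×10 + 5 = 2345 (decimal)
Compute 8112 + 2345 = 10457
10457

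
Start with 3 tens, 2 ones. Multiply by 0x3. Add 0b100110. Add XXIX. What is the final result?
Convert 3 tens, 2 ones (place-value notation) → 3×10 + 2 = 32 (decimal)
Start: 32
Convert 0x3 (hexadecimal) → 3 (decimal)
32 × 3 = 96
Convert 0b100110 (binary) → 32 + 4 + 2 = 38 (decimal)
96 + 38 = 134
Convert XXIX (Roman numeral) → 10 + 10 + 9 = 29 (decimal)
134 + 29 = 163
163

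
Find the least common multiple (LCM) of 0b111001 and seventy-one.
Convert 0b111001 (binary) → 32 + 16 + 8 + 1 = 57 (decimal)
Convert seventy-one (English words) → 71 (decimal)
Compute lcm(57, 71) = 4047
4047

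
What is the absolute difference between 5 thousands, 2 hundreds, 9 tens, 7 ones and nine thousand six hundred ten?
Convert 5 thousands, 2 hundreds, 9 tens, 7 ones (place-value notation) → 5×1000 + 2×100 + 9×10 + 7 = 5297 (decimal)
Convert nine thousand six hundred ten (English words) → 9×1000 + 6×100 + 10 = 9610 (decimal)
Compute |5297 - 9610| = 4313
4313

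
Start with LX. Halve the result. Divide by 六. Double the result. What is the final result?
Convert LX (Roman numeral) → 50 + 10 = 60 (decimal)
Start: 60
60 ÷ 2 = 30
Convert 六 (Chinese numeral) → 6 (decimal)
30 ÷ 6 = 5
5 × 2 = 10
10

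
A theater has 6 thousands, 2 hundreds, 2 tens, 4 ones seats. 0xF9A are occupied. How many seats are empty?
Convert 6 thousands, 2 hundreds, 2 tens, 4 ones (place-value notation) → 6×1000 + 2×100 + 2×10 + 4 = 6224 (decimal)
Convert 0xF9A (hexadecimal) → 15×256 + 9×16 + 10 = 3994 (decimal)
Compute 6224 - 3994 = 2230
2230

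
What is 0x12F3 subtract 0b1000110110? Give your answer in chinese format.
Convert 0x12F3 (hexadecimal) → 1×4096 + 2×256 + 15×16 + 3 = 4851 (decimal)
Convert 0b1000110110 (binary) → 512 + 32 + 16 + 4 + 2 = 566 (decimal)
Compute 4851 - 566 = 4285
Convert 4285 (decimal) → 4285 = 4×1000 + 2×100 + 8×10 + 5 → 四千二百八十五 (Chinese numeral)
四千二百八十五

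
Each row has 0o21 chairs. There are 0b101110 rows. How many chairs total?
Convert 0o21 (octal) → 2×8 + 1 = 17 (decimal)
Convert 0b101110 (binary) → 32 + 8 + 4 + 2 = 46 (decimal)
Compute 17 × 46 = 782
782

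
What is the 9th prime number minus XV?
The 9th prime number = 23
Convert XV (Roman numeral) → 10 + 5 = 15 (decimal)
Compute 23 - 15 = 8
8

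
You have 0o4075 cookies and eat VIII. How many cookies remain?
Convert 0o4075 (octal) → 4×512 + 7×8 + 5 = 2109 (decimal)
Convert VIII (Roman numeral) → 5 + 1 + 1 + 1 = 8 (decimal)
Compute 2109 - 8 = 2101
2101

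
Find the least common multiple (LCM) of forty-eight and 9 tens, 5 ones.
Convert forty-eight (English words) → 48 (decimal)
Convert 9 tens, 5 ones (place-value notation) → 9×10 + 5 = 95 (decimal)
Compute lcm(48, 95) = 4560
4560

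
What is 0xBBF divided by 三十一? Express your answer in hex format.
Convert 0xBBF (hexadecimal) → 11×256 + 11×16 + 15 = 3007 (decimal)
Convert 三十一 (Chinese numeral) → 3×10 + 1 = 31 (decimal)
Compute 3007 ÷ 31 = 97
Convert 97 (decimal) → 97 = 6×16 + 1 → 0x61 (hexadecimal)
0x61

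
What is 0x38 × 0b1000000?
Convert 0x38 (hexadecimal) → 3×16 + 8 = 56 (decimal)
Convert 0b1000000 (binary) → 64 (decimal)
Compute 56 × 64 = 3584
3584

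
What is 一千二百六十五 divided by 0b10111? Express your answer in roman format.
Convert 一千二百六十五 (Chinese numeral) → 1×1000 + 2×100 + 6×10 + 5 = 1265 (decimal)
Convert 0b10111 (binary) → 16 + 4 + 2 + 1 = 23 (decimal)
Compute 1265 ÷ 23 = 55
Convert 55 (decimal) → 55 = 50 + 5 → LV (Roman numeral)
LV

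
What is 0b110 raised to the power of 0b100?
Convert 0b110 (binary) → 4 + 2 = 6 (decimal)
Convert 0b100 (binary) → 4 (decimal)
Compute 6 ^ 4 = 1296
1296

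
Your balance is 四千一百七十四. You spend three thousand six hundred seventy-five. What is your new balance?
Convert 四千一百七十四 (Chinese numeral) → 4×1000 + 1×100 + 7×10 + 4 = 4174 (decimal)
Convert three thousand six hundred seventy-five (English words) → 3×1000 + 6×100 + 75 = 3675 (decimal)
Compute 4174 - 3675 = 499
499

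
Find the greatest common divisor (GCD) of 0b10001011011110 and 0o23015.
Convert 0b10001011011110 (binary) → 8192 + 512 + 128 + 64 + 16 + 8 + 4 + 2 = 8926 (decimal)
Convert 0o23015 (octal) → 2×4096 + 3×512 + 1×8 + 5 = 9741 (decimal)
Compute gcd(8926, 9741) = 1
1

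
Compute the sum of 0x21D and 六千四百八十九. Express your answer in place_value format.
Convert 0x21D (hexadecimal) → 2×256 + 1×16 + 13 = 541 (decimal)
Convert 六千四百八十九 (Chinese numeral) → 6×1000 + 4×100 + 8×10 + 9 = 6489 (decimal)
Compute 541 + 6489 = 7030
Convert 7030 (decimal) → 7030 = 7×1000 + 3×10 → 7 thousands, 3 tens (place-value notation)
7 thousands, 3 tens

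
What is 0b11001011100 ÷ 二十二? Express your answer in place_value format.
Convert 0b11001011100 (binary) → 1024 + 512 + 64 + 16 + 8 + 4 = 1628 (decimal)
Convert 二十二 (Chinese numeral) → 2×10 + 2 = 22 (decimal)
Compute 1628 ÷ 22 = 74
Convert 74 (decimal) → 74 = 7×10 + 4 → 7 tens, 4 ones (place-value notation)
7 tens, 4 ones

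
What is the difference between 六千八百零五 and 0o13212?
Convert 六千八百零五 (Chinese numeral) → 6×1000 + 8×100 + 5 = 6805 (decimal)
Convert 0o13212 (octal) → 1×4096 + 3×512 + 2×64 + 1×8 + 2 = 5770 (decimal)
Difference: |6805 - 5770| = 1035
1035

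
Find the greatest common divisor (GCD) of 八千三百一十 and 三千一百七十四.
Convert 八千三百一十 (Chinese numeral) → 8×1000 + 3×100 + 1×10 = 8310 (decimal)
Convert 三千一百七十四 (Chinese numeral) → 3×1000 + 1×100 + 7×10 + 4 = 3174 (decimal)
Compute gcd(8310, 3174) = 6
6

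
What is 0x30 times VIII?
Convert 0x30 (hexadecimal) → 3×16 = 48 (decimal)
Convert VIII (Roman numeral) → 5 + 1 + 1 + 1 = 8 (decimal)
Compute 48 × 8 = 384
384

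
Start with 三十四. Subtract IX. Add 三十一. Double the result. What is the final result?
Convert 三十四 (Chinese numeral) → 3×10 + 4 = 34 (decimal)
Start: 34
Convert IX (Roman numeral) → 9 (decimal)
34 - 9 = 25
Convert 三十一 (Chinese numeral) → 3×10 + 1 = 31 (decimal)
25 + 31 = 56
56 × 2 = 112
112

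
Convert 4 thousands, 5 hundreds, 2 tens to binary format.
Convert 4 thousands, 5 hundreds, 2 tens (place-value notation) → 4×1000 + 5×100 + 2×10 = 4520 (decimal)
Convert 4520 (decimal) → 4520 = 4096 + 256 + 128 + 32 + 8 → 0b1000110101000 (binary)
0b1000110101000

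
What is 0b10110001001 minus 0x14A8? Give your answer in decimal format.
Convert 0b10110001001 (binary) → 1024 + 256 + 128 + 8 + 1 = 1417 (decimal)
Convert 0x14A8 (hexadecimal) → 1×4096 + 4×256 + 10×16 + 8 = 5288 (decimal)
Compute 1417 - 5288 = -3871
-3871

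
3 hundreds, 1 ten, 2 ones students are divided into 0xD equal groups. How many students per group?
Convert 3 hundreds, 1 ten, 2 ones (place-value notation) → 3×100 + 1×10 + 2 = 312 (decimal)
Convert 0xD (hexadecimal) → 13 (decimal)
Compute 312 ÷ 13 = 24
24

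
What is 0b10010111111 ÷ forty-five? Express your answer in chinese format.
Convert 0b10010111111 (binary) → 1024 + 128 + 32 + 16 + 8 + 4 + 2 + 1 = 1215 (decimal)
Convert forty-five (English words) → 45 (decimal)
Compute 1215 ÷ 45 = 27
Convert 27 (decimal) → 27 = 2×10 + 7 → 二十七 (Chinese numeral)
二十七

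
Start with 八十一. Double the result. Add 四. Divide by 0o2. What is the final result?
Convert 八十一 (Chinese numeral) → 8×10 + 1 = 81 (decimal)
Start: 81
81 × 2 = 162
Convert 四 (Chinese numeral) → 4 (decimal)
162 + 4 = 166
Convert 0o2 (octal) → 2 (decimal)
166 ÷ 2 = 83
83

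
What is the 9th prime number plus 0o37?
The 9th prime number = 23
Convert 0o37 (octal) → 3×8 + 7 = 31 (decimal)
Compute 23 + 31 = 54
54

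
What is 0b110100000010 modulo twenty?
Convert 0b110100000010 (binary) → 2048 + 1024 + 256 + 2 = 3330 (decimal)
Convert twenty (English words) → 20 (decimal)
Compute 3330 mod 20 = 10
10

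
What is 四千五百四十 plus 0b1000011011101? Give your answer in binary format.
Convert 四千五百四十 (Chinese numeral) → 4×1000 + 5×100 + 4×10 = 4540 (decimal)
Convert 0b1000011011101 (binary) → 4096 + 128 + 64 + 16 + 8 + 4 + 1 = 4317 (decimal)
Compute 4540 + 4317 = 8857
Convert 8857 (decimal) → 8857 = 8192 + 512 + 128 + 16 + 8 + 1 → 0b10001010011001 (binary)
0b10001010011001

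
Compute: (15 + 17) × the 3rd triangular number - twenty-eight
Convert the 3rd triangular number (triangular index) → 3×4/2 = 6 (decimal)
Convert twenty-eight (English words) → 28 (decimal)
Expression in decimal: (15 + 17) × 6 - 28
Parentheses first: 15 + 17 = 32
Multiply: 32 × 6 = 192
Subtract: 192 - 28 = 164
164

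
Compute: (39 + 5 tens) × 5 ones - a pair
Convert 5 tens (place-value notation) → 5×10 = 50 (decimal)
Convert 5 ones (place-value notation) → 5 (decimal)
Convert a pair (colloquial) → 2 (decimal)
Expression in decimal: (39 + 50) × 5 - 2
Parentheses first: 39 + 50 = 89
Multiply: 89 × 5 = 445
Subtract: 445 - 2 = 443
443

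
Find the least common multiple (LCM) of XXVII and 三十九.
Convert XXVII (Roman numeral) → 10 + 10 + 5 + 1 + 1 = 27 (decimal)
Convert 三十九 (Chinese numeral) → 3×10 + 9 = 39 (decimal)
Compute lcm(27, 39) = 351
351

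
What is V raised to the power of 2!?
Convert V (Roman numeral) → 5 (decimal)
Convert 2! (factorial) → 2 (decimal)
Compute 5 ^ 2 = 25
25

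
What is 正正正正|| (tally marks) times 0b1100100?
Convert 正正正正|| (tally marks) → 5 + 5 + 5 + 5 + 2 = 22 (decimal)
Convert 0b1100100 (binary) → 64 + 32 + 4 = 100 (decimal)
Compute 22 × 100 = 2200
2200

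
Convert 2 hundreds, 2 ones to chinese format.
Convert 2 hundreds, 2 ones (place-value notation) → 2×100 + 2 = 202 (decimal)
Convert 202 (decimal) → 202 = 2×100 + 2 → 二百零二 (Chinese numeral)
二百零二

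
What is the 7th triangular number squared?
The 7th triangular number = 7×8/2 = 28
Compute 28² = 28 × 28 = 784
784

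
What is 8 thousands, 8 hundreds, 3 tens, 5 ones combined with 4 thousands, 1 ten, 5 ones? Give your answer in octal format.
Convert 8 thousands, 8 hundreds, 3 tens, 5 ones (place-value notation) → 8×1000 + 8×100 + 3×10 + 5 = 8835 (decimal)
Convert 4 thousands, 1 ten, 5 ones (place-value notation) → 4×1000 + 1×10 + 5 = 4015 (decimal)
Compute 8835 + 4015 = 12850
Convert 12850 (decimal) → 12850 = 3×4096 + 1×512 + 6×8 + 2 → 0o31062 (octal)
0o31062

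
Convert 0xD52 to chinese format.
Convert 0xD52 (hexadecimal) → 13×256 + 5×16 + 2 = 3410 (decimal)
Convert 3410 (decimal) → 3410 = 3×1000 + 4×100 + 1×10 → 三千四百一十 (Chinese numeral)
三千四百一十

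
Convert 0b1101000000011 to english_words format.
Convert 0b1101000000011 (binary) → 4096 + 2048 + 512 + 2 + 1 = 6659 (decimal)
Convert 6659 (decimal) → 6659 = 6×1000 + 6×100 + 59 → six thousand six hundred fifty-nine (English words)
six thousand six hundred fifty-nine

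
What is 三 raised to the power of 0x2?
Convert 三 (Chinese numeral) → 3 (decimal)
Convert 0x2 (hexadecimal) → 2 (decimal)
Compute 3 ^ 2 = 9
9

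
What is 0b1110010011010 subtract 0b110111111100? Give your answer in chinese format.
Convert 0b1110010011010 (binary) → 4096 + 2048 + 1024 + 128 + 16 + 8 + 2 = 7322 (decimal)
Convert 0b110111111100 (binary) → 2048 + 1024 + 256 + 128 + 64 + 32 + 16 + 8 + 4 = 3580 (decimal)
Compute 7322 - 3580 = 3742
Convert 3742 (decimal) → 3742 = 3×1000 + 7×100 + 4×10 + 2 → 三千七百四十二 (Chinese numeral)
三千七百四十二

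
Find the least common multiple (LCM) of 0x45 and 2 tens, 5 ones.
Convert 0x45 (hexadecimal) → 4×16 + 5 = 69 (decimal)
Convert 2 tens, 5 ones (place-value notation) → 2×10 + 5 = 25 (decimal)
Compute lcm(69, 25) = 1725
1725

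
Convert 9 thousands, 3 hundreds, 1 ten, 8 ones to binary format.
Convert 9 thousands, 3 hundreds, 1 ten, 8 ones (place-value notation) → 9×1000 + 3×100 + 1×10 + 8 = 9318 (decimal)
Convert 9318 (decimal) → 9318 = 8192 + 1024 + 64 + 32 + 4 + 2 → 0b10010001100110 (binary)
0b10010001100110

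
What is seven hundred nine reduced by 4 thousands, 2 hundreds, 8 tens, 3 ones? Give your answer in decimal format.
Convert seven hundred nine (English words) → 7×100 + 9 = 709 (decimal)
Convert 4 thousands, 2 hundreds, 8 tens, 3 ones (place-value notation) → 4×1000 + 2×100 + 8×10 + 3 = 4283 (decimal)
Compute 709 - 4283 = -3574
-3574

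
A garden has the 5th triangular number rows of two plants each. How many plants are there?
Convert two (English words) → 2 (decimal)
Convert the 5th triangular number (triangular index) → 5×6/2 = 15 (decimal)
Compute 2 × 15 = 30
30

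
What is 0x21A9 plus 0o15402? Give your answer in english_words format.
Convert 0x21A9 (hexadecimal) → 2×4096 + 1×256 + 10×16 + 9 = 8617 (decimal)
Convert 0o15402 (octal) → 1×4096 + 5×512 + 4×64 + 2 = 6914 (decimal)
Compute 8617 + 6914 = 15531
Convert 15531 (decimal) → 15531 = 15×1000 + 5×100 + 31 → fifteen thousand five hundred thirty-one (English words)
fifteen thousand five hundred thirty-one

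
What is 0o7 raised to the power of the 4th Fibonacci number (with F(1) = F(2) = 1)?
Convert 0o7 (octal) → 7 (decimal)
Convert the 4th Fibonacci number (with F(1) = F(2) = 1) (Fibonacci index) → 1, 1, 2, 3 → 3 (decimal)
Compute 7 ^ 3 = 343
343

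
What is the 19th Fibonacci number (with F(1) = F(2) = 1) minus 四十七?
The 19th Fibonacci number (with F(1) = F(2) = 1) = 4181
Convert 四十七 (Chinese numeral) → 4×10 + 7 = 47 (decimal)
Compute 4181 - 47 = 4134
4134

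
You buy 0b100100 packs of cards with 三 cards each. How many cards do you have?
Convert 三 (Chinese numeral) → 3 (decimal)
Convert 0b100100 (binary) → 32 + 4 = 36 (decimal)
Compute 3 × 36 = 108
108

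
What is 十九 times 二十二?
Convert 十九 (Chinese numeral) → 1×10 + 9 = 19 (decimal)
Convert 二十二 (Chinese numeral) → 2×10 + 2 = 22 (decimal)
Compute 19 × 22 = 418
418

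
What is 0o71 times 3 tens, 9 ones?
Convert 0o71 (octal) → 7×8 + 1 = 57 (decimal)
Convert 3 tens, 9 ones (place-value notation) → 3×10 + 9 = 39 (decimal)
Compute 57 × 39 = 2223
2223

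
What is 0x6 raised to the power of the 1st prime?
Convert 0x6 (hexadecimal) → 6 (decimal)
Convert the 1st prime (prime index) → 2 (decimal)
Compute 6 ^ 2 = 36
36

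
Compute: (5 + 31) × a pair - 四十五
Convert a pair (colloquial) → 2 (decimal)
Convert 四十五 (Chinese numeral) → 4×10 + 5 = 45 (decimal)
Expression in decimal: (5 + 31) × 2 - 45
Parentheses first: 5 + 31 = 36
Multiply: 36 × 2 = 72
Subtract: 72 - 45 = 27
27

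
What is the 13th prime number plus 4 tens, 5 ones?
The 13th prime number = 41
Convert 4 tens, 5 ones (place-value notation) → 4×10 + 5 = 45 (decimal)
Compute 41 + 45 = 86
86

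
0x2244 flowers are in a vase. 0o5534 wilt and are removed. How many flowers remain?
Convert 0x2244 (hexadecimal) → 2×4096 + 2×256 + 4×16 + 4 = 8772 (decimal)
Convert 0o5534 (octal) → 5×512 + 5×64 + 3×8 + 4 = 2908 (decimal)
Compute 8772 - 2908 = 5864
5864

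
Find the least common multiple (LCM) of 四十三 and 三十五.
Convert 四十三 (Chinese numeral) → 4×10 + 3 = 43 (decimal)
Convert 三十五 (Chinese numeral) → 3×10 + 5 = 35 (decimal)
Compute lcm(43, 35) = 1505
1505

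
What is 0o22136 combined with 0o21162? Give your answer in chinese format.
Convert 0o22136 (octal) → 2×4096 + 2×512 + 1×64 + 3×8 + 6 = 9310 (decimal)
Convert 0o21162 (octal) → 2×4096 + 1×512 + 1×64 + 6×8 + 2 = 8818 (decimal)
Compute 9310 + 8818 = 18128
Convert 18128 (decimal) → 18128 = 1×10000 + 8×1000 + 1×100 + 2×10 + 8 → 一万八千一百二十八 (Chinese numeral)
一万八千一百二十八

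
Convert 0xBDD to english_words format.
Convert 0xBDD (hexadecimal) → 11×256 + 13×16 + 13 = 3037 (decimal)
Convert 3037 (decimal) → 3037 = 3×1000 + 37 → three thousand thirty-seven (English words)
three thousand thirty-seven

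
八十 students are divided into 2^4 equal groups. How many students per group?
Convert 八十 (Chinese numeral) → 8×10 = 80 (decimal)
Convert 2^4 (power) → 16 (decimal)
Compute 80 ÷ 16 = 5
5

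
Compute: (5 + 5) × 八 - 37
Convert 八 (Chinese numeral) → 8 (decimal)
Expression in decimal: (5 + 5) × 8 - 37
Parentheses first: 5 + 5 = 10
Multiply: 10 × 8 = 80
Subtract: 80 - 37 = 43
43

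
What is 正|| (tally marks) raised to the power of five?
Convert 正|| (tally marks) → 5 + 2 = 7 (decimal)
Convert five (English words) → 5 (decimal)
Compute 7 ^ 5 = 16807
16807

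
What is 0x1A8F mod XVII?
Convert 0x1A8F (hexadecimal) → 1×4096 + 10×256 + 8×16 + 15 = 6799 (decimal)
Convert XVII (Roman numeral) → 10 + 5 + 1 + 1 = 17 (decimal)
Compute 6799 mod 17 = 16
16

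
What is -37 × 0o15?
Convert 0o15 (octal) → 1×8 + 5 = 13 (decimal)
Compute -37 × 13 = -481
-481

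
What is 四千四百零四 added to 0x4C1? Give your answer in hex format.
Convert 四千四百零四 (Chinese numeral) → 4×1000 + 4×100 + 4 = 4404 (decimal)
Convert 0x4C1 (hexadecimal) → 4×256 + 12×16 + 1 = 1217 (decimal)
Compute 4404 + 1217 = 5621
Convert 5621 (decimal) → 5621 = 1×4096 + 5×256 + 15×16 + 5 → 0x15F5 (hexadecimal)
0x15F5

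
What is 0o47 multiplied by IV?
Convert 0o47 (octal) → 4×8 + 7 = 39 (decimal)
Convert IV (Roman numeral) → 4 (decimal)
Compute 39 × 4 = 156
156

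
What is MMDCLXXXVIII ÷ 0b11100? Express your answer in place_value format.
Convert MMDCLXXXVIII (Roman numeral) → 1000 + 1000 + 500 + 100 + 50 + 10 + 10 + 10 + 5 + 1 + 1 + 1 = 2688 (decimal)
Convert 0b11100 (binary) → 16 + 8 + 4 = 28 (decimal)
Compute 2688 ÷ 28 = 96
Convert 96 (decimal) → 96 = 9×10 + 6 → 9 tens, 6 ones (place-value notation)
9 tens, 6 ones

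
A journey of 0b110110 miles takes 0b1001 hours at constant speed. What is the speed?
Convert 0b110110 (binary) → 32 + 16 + 4 + 2 = 54 (decimal)
Convert 0b1001 (binary) → 8 + 1 = 9 (decimal)
Compute 54 ÷ 9 = 6
6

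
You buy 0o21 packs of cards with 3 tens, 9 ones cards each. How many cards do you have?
Convert 3 tens, 9 ones (place-value notation) → 3×10 + 9 = 39 (decimal)
Convert 0o21 (octal) → 2×8 + 1 = 17 (decimal)
Compute 39 × 17 = 663
663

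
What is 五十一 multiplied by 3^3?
Convert 五十一 (Chinese numeral) → 5×10 + 1 = 51 (decimal)
Convert 3^3 (power) → 27 (decimal)
Compute 51 × 27 = 1377
1377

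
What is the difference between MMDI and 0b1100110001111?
Convert MMDI (Roman numeral) → 1000 + 1000 + 500 + 1 = 2501 (decimal)
Convert 0b1100110001111 (binary) → 4096 + 2048 + 256 + 128 + 8 + 4 + 2 + 1 = 6543 (decimal)
Difference: |2501 - 6543| = 4042
4042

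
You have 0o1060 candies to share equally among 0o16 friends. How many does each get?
Convert 0o1060 (octal) → 1×512 + 6×8 = 560 (decimal)
Convert 0o16 (octal) → 1×8 + 6 = 14 (decimal)
Compute 560 ÷ 14 = 40
40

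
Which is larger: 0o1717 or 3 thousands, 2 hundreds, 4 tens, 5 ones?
Convert 0o1717 (octal) → 1×512 + 7×64 + 1×8 + 7 = 975 (decimal)
Convert 3 thousands, 2 hundreds, 4 tens, 5 ones (place-value notation) → 3×1000 + 2×100 + 4×10 + 5 = 3245 (decimal)
Compare 975 vs 3245: larger = 3245
3245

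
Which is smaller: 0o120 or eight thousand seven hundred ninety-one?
Convert 0o120 (octal) → 1×64 + 2×8 = 80 (decimal)
Convert eight thousand seven hundred ninety-one (English words) → 8×1000 + 7×100 + 91 = 8791 (decimal)
Compare 80 vs 8791: smaller = 80
80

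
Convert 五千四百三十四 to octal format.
Convert 五千四百三十四 (Chinese numeral) → 5×1000 + 4×100 + 3×10 + 4 = 5434 (decimal)
Convert 5434 (decimal) → 5434 = 1×4096 + 2×512 + 4×64 + 7×8 + 2 → 0o12472 (octal)
0o12472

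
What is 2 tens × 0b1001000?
Convert 2 tens (place-value notation) → 2×10 = 20 (decimal)
Convert 0b1001000 (binary) → 64 + 8 = 72 (decimal)
Compute 20 × 72 = 1440
1440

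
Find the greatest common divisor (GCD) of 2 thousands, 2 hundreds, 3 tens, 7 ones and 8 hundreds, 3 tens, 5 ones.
Convert 2 thousands, 2 hundreds, 3 tens, 7 ones (place-value notation) → 2×1000 + 2×100 + 3×10 + 7 = 2237 (decimal)
Convert 8 hundreds, 3 tens, 5 ones (place-value notation) → 8×100 + 3×10 + 5 = 835 (decimal)
Compute gcd(2237, 835) = 1
1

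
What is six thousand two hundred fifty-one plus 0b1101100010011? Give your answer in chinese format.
Convert six thousand two hundred fifty-one (English words) → 6×1000 + 2×100 + 51 = 6251 (decimal)
Convert 0b1101100010011 (binary) → 4096 + 2048 + 512 + 256 + 16 + 2 + 1 = 6931 (decimal)
Compute 6251 + 6931 = 13182
Convert 13182 (decimal) → 13182 = 1×10000 + 3×1000 + 1×100 + 8×10 + 2 → 一万三千一百八十二 (Chinese numeral)
一万三千一百八十二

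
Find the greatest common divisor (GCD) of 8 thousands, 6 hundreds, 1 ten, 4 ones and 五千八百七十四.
Convert 8 thousands, 6 hundreds, 1 ten, 4 ones (place-value notation) → 8×1000 + 6×100 + 1×10 + 4 = 8614 (decimal)
Convert 五千八百七十四 (Chinese numeral) → 5×1000 + 8×100 + 7×10 + 4 = 5874 (decimal)
Compute gcd(8614, 5874) = 2
2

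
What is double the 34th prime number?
The 34th prime number = 139
Compute 139 × 2 = 278
278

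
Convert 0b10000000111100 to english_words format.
Convert 0b10000000111100 (binary) → 8192 + 32 + 16 + 8 + 4 = 8252 (decimal)
Convert 8252 (decimal) → 8252 = 8×1000 + 2×100 + 52 → eight thousand two hundred fifty-two (English words)
eight thousand two hundred fifty-two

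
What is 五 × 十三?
Convert 五 (Chinese numeral) → 5 (decimal)
Convert 十三 (Chinese numeral) → 1×10 + 3 = 13 (decimal)
Compute 5 × 13 = 65
65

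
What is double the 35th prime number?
The 35th prime number = 149
Compute 149 × 2 = 298
298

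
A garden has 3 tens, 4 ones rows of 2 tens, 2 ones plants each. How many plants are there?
Convert 2 tens, 2 ones (place-value notation) → 2×10 + 2 = 22 (decimal)
Convert 3 tens, 4 ones (place-value notation) → 3×10 + 4 = 34 (decimal)
Compute 22 × 34 = 748
748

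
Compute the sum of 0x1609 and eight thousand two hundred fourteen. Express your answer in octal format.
Convert 0x1609 (hexadecimal) → 1×4096 + 6×256 + 9 = 5641 (decimal)
Convert eight thousand two hundred fourteen (English words) → 8×1000 + 2×100 + 14 = 8214 (decimal)
Compute 5641 + 8214 = 13855
Convert 13855 (decimal) → 13855 = 3×4096 + 3×512 + 3×8 + 7 → 0o33037 (octal)
0o33037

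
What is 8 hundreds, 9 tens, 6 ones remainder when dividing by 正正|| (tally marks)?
Convert 8 hundreds, 9 tens, 6 ones (place-value notation) → 8×100 + 9×10 + 6 = 896 (decimal)
Convert 正正|| (tally marks) → 5 + 5 + 2 = 12 (decimal)
Compute 896 mod 12 = 8
8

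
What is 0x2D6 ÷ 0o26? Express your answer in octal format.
Convert 0x2D6 (hexadecimal) → 2×256 + 13×16 + 6 = 726 (decimal)
Convert 0o26 (octal) → 2×8 + 6 = 22 (decimal)
Compute 726 ÷ 22 = 33
Convert 33 (decimal) → 33 = 4×8 + 1 → 0o41 (octal)
0o41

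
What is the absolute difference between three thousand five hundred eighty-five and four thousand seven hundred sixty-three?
Convert three thousand five hundred eighty-five (English words) → 3×1000 + 5×100 + 85 = 3585 (decimal)
Convert four thousand seven hundred sixty-three (English words) → 4×1000 + 7×100 + 63 = 4763 (decimal)
Compute |3585 - 4763| = 1178
1178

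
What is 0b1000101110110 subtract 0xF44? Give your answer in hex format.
Convert 0b1000101110110 (binary) → 4096 + 256 + 64 + 32 + 16 + 4 + 2 = 4470 (decimal)
Convert 0xF44 (hexadecimal) → 15×256 + 4×16 + 4 = 3908 (decimal)
Compute 4470 - 3908 = 562
Convert 562 (decimal) → 562 = 2×256 + 3×16 + 2 → 0x232 (hexadecimal)
0x232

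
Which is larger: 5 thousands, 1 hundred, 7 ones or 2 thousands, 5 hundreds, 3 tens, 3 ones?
Convert 5 thousands, 1 hundred, 7 ones (place-value notation) → 5×1000 + 1×100 + 7 = 5107 (decimal)
Convert 2 thousands, 5 hundreds, 3 tens, 3 ones (place-value notation) → 2×1000 + 5×100 + 3×10 + 3 = 2533 (decimal)
Compare 5107 vs 2533: larger = 5107
5107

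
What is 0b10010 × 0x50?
Convert 0b10010 (binary) → 16 + 2 = 18 (decimal)
Convert 0x50 (hexadecimal) → 5×16 = 80 (decimal)
Compute 18 × 80 = 1440
1440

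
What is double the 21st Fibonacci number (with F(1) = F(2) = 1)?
The 21st Fibonacci number (with F(1) = F(2) = 1) = 10946
Compute 10946 × 2 = 21892
21892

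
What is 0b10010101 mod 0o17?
Convert 0b10010101 (binary) → 128 + 16 + 4 + 1 = 149 (decimal)
Convert 0o17 (octal) → 1×8 + 7 = 15 (decimal)
Compute 149 mod 15 = 14
14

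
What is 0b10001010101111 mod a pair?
Convert 0b10001010101111 (binary) → 8192 + 512 + 128 + 32 + 8 + 4 + 2 + 1 = 8879 (decimal)
Convert a pair (colloquial) → 2 (decimal)
Compute 8879 mod 2 = 1
1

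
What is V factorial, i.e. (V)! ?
Convert V (Roman numeral) → 5 (decimal)
Compute 5! = 120
120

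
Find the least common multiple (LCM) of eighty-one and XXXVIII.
Convert eighty-one (English words) → 81 (decimal)
Convert XXXVIII (Roman numeral) → 10 + 10 + 10 + 5 + 1 + 1 + 1 = 38 (decimal)
Compute lcm(81, 38) = 3078
3078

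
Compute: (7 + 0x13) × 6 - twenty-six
Convert 0x13 (hexadecimal) → 1×16 + 3 = 19 (decimal)
Convert twenty-six (English words) → 26 (decimal)
Expression in decimal: (7 + 19) × 6 - 26
Parentheses first: 7 + 19 = 26
Multiply: 26 × 6 = 156
Subtract: 156 - 26 = 130
130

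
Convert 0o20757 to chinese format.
Convert 0o20757 (octal) → 2×4096 + 7×64 + 5×8 + 7 = 8687 (decimal)
Convert 8687 (decimal) → 8687 = 8×1000 + 6×100 + 8×10 + 7 → 八千六百八十七 (Chinese numeral)
八千六百八十七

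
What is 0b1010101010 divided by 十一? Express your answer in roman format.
Convert 0b1010101010 (binary) → 512 + 128 + 32 + 8 + 2 = 682 (decimal)
Convert 十一 (Chinese numeral) → 1×10 + 1 = 11 (decimal)
Compute 682 ÷ 11 = 62
Convert 62 (decimal) → 62 = 50 + 10 + 1 + 1 → LXII (Roman numeral)
LXII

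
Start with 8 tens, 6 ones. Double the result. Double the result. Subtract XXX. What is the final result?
Convert 8 tens, 6 ones (place-value notation) → 8×10 + 6 = 86 (decimal)
Start: 86
86 × 2 = 172
172 × 2 = 344
Convert XXX (Roman numeral) → 10 + 10 + 10 = 30 (decimal)
344 - 30 = 314
314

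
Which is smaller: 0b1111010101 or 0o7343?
Convert 0b1111010101 (binary) → 512 + 256 + 128 + 64 + 16 + 4 + 1 = 981 (decimal)
Convert 0o7343 (octal) → 7×512 + 3×64 + 4×8 + 3 = 3811 (decimal)
Compare 981 vs 3811: smaller = 981
981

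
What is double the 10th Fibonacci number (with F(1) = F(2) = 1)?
The 10th Fibonacci number (with F(1) = F(2) = 1): 1, 1, 2, 3, 5, 8, 13, 21, 34, 55 → 55
Compute 55 × 2 = 110
110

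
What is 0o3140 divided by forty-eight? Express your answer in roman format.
Convert 0o3140 (octal) → 3×512 + 1×64 + 4×8 = 1632 (decimal)
Convert forty-eight (English words) → 48 (decimal)
Compute 1632 ÷ 48 = 34
Convert 34 (decimal) → 34 = 10 + 10 + 10 + 4 → XXXIV (Roman numeral)
XXXIV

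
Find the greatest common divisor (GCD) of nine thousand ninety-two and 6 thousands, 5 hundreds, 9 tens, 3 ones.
Convert nine thousand ninety-two (English words) → 9×1000 + 92 = 9092 (decimal)
Convert 6 thousands, 5 hundreds, 9 tens, 3 ones (place-value notation) → 6×1000 + 5×100 + 9×10 + 3 = 6593 (decimal)
Compute gcd(9092, 6593) = 1
1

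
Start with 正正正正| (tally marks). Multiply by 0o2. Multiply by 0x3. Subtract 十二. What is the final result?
Convert 正正正正| (tally marks) → 5 + 5 + 5 + 5 + 1 = 21 (decimal)
Start: 21
Convert 0o2 (octal) → 2 (decimal)
21 × 2 = 42
Convert 0x3 (hexadecimal) → 3 (decimal)
42 × 3 = 126
Convert 十二 (Chinese numeral) → 1×10 + 2 = 12 (decimal)
126 - 12 = 114
114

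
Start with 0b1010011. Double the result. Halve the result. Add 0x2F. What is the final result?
Convert 0b1010011 (binary) → 64 + 16 + 2 + 1 = 83 (decimal)
Start: 83
83 × 2 = 166
166 ÷ 2 = 83
Convert 0x2F (hexadecimal) → 2×16 + 15 = 47 (decimal)
83 + 47 = 130
130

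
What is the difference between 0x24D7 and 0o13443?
Convert 0x24D7 (hexadecimal) → 2×4096 + 4×256 + 13×16 + 7 = 9431 (decimal)
Convert 0o13443 (octal) → 1×4096 + 3×512 + 4×64 + 4×8 + 3 = 5923 (decimal)
Difference: |9431 - 5923| = 3508
3508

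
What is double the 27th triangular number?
The 27th triangular number = 27×28/2 = 378
Compute 378 × 2 = 756
756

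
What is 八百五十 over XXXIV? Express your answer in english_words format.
Convert 八百五十 (Chinese numeral) → 8×100 + 5×10 = 850 (decimal)
Convert XXXIV (Roman numeral) → 10 + 10 + 10 + 4 = 34 (decimal)
Compute 850 ÷ 34 = 25
Convert 25 (decimal) → twenty-five (English words)
twenty-five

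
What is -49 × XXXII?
Convert XXXII (Roman numeral) → 10 + 10 + 10 + 1 + 1 = 32 (decimal)
Compute -49 × 32 = -1568
-1568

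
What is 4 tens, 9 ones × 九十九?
Convert 4 tens, 9 ones (place-value notation) → 4×10 + 9 = 49 (decimal)
Convert 九十九 (Chinese numeral) → 9×10 + 9 = 99 (decimal)
Compute 49 × 99 = 4851
4851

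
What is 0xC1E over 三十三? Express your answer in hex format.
Convert 0xC1E (hexadecimal) → 12×256 + 1×16 + 14 = 3102 (decimal)
Convert 三十三 (Chinese numeral) → 3×10 + 3 = 33 (decimal)
Compute 3102 ÷ 33 = 94
Convert 94 (decimal) → 94 = 5×16 + 14 → 0x5E (hexadecimal)
0x5E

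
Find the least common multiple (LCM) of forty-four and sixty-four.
Convert forty-four (English words) → 44 (decimal)
Convert sixty-four (English words) → 64 (decimal)
Compute lcm(44, 64) = 704
704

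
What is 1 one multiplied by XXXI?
Convert 1 one (place-value notation) → 1 (decimal)
Convert XXXI (Roman numeral) → 10 + 10 + 10 + 1 = 31 (decimal)
Compute 1 × 31 = 31
31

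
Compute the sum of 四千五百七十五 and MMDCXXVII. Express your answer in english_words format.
Convert 四千五百七十五 (Chinese numeral) → 4×1000 + 5×100 + 7×10 + 5 = 4575 (decimal)
Convert MMDCXXVII (Roman numeral) → 1000 + 1000 + 500 + 100 + 10 + 10 + 5 + 1 + 1 = 2627 (decimal)
Compute 4575 + 2627 = 7202
Convert 7202 (decimal) → 7202 = 7×1000 + 2×100 + 2 → seven thousand two hundred two (English words)
seven thousand two hundred two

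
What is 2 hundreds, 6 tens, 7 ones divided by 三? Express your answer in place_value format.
Convert 2 hundreds, 6 tens, 7 ones (place-value notation) → 2×100 + 6×10 + 7 = 267 (decimal)
Convert 三 (Chinese numeral) → 3 (decimal)
Compute 267 ÷ 3 = 89
Convert 89 (decimal) → 89 = 8×10 + 9 → 8 tens, 9 ones (place-value notation)
8 tens, 9 ones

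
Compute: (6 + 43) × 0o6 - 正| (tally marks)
Convert 0o6 (octal) → 6 (decimal)
Convert 正| (tally marks) → 5 + 1 = 6 (decimal)
Expression in decimal: (6 + 43) × 6 - 6
Parentheses first: 6 + 43 = 49
Multiply: 49 × 6 = 294
Subtract: 294 - 6 = 288
288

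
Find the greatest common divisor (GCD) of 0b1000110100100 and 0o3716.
Convert 0b1000110100100 (binary) → 4096 + 256 + 128 + 32 + 4 = 4516 (decimal)
Convert 0o3716 (octal) → 3×512 + 7×64 + 1×8 + 6 = 1998 (decimal)
Compute gcd(4516, 1998) = 2
2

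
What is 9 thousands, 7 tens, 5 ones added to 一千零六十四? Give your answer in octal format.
Convert 9 thousands, 7 tens, 5 ones (place-value notation) → 9×1000 + 7×10 + 5 = 9075 (decimal)
Convert 一千零六十四 (Chinese numeral) → 1×1000 + 6×10 + 4 = 1064 (decimal)
Compute 9075 + 1064 = 10139
Convert 10139 (decimal) → 10139 = 2×4096 + 3×512 + 6×64 + 3×8 + 3 → 0o23633 (octal)
0o23633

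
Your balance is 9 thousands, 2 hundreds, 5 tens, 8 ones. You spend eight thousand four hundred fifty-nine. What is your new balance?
Convert 9 thousands, 2 hundreds, 5 tens, 8 ones (place-value notation) → 9×1000 + 2×100 + 5×10 + 8 = 9258 (decimal)
Convert eight thousand four hundred fifty-nine (English words) → 8×1000 + 4×100 + 59 = 8459 (decimal)
Compute 9258 - 8459 = 799
799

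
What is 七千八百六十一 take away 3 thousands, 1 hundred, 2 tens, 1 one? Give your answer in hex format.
Convert 七千八百六十一 (Chinese numeral) → 7×1000 + 8×100 + 6×10 + 1 = 7861 (decimal)
Convert 3 thousands, 1 hundred, 2 tens, 1 one (place-value notation) → 3×1000 + 1×100 + 2×10 + 1 = 3121 (decimal)
Compute 7861 - 3121 = 4740
Convert 4740 (decimal) → 4740 = 1×4096 + 2×256 + 8×16 + 4 → 0x1284 (hexadecimal)
0x1284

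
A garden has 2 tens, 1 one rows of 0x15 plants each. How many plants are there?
Convert 0x15 (hexadecimal) → 1×16 + 5 = 21 (decimal)
Convert 2 tens, 1 one (place-value notation) → 2×10 + 1 = 21 (decimal)
Compute 21 × 21 = 441
441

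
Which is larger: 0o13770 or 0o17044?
Convert 0o13770 (octal) → 1×4096 + 3×512 + 7×64 + 7×8 = 6136 (decimal)
Convert 0o17044 (octal) → 1×4096 + 7×512 + 4×8 + 4 = 7716 (decimal)
Compare 6136 vs 7716: larger = 7716
7716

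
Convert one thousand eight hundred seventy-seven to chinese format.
Convert one thousand eight hundred seventy-seven (English words) → 1×1000 + 8×100 + 77 = 1877 (decimal)
Convert 1877 (decimal) → 1877 = 1×1000 + 8×100 + 7×10 + 7 → 一千八百七十七 (Chinese numeral)
一千八百七十七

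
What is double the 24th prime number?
The 24th prime number = 89
Compute 89 × 2 = 178
178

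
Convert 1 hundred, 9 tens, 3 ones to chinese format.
Convert 1 hundred, 9 tens, 3 ones (place-value notation) → 1×100 + 9×10 + 3 = 193 (decimal)
Convert 193 (decimal) → 193 = 1×100 + 9×10 + 3 → 一百九十三 (Chinese numeral)
一百九十三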